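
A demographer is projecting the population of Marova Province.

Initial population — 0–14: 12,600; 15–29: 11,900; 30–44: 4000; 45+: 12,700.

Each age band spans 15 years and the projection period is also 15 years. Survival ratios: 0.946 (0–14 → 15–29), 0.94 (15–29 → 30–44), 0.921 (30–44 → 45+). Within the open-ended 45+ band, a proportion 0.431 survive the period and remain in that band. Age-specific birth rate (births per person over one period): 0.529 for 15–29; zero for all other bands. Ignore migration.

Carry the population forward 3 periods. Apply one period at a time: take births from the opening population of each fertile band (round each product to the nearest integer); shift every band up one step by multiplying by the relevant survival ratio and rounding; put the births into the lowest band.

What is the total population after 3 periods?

31174

— Period 1 —
Births: 11900 × 0.529 = 6295
15–29: 12600 × 0.946 = 11920
30–44: 11900 × 0.94 = 11186
45+: 4000 × 0.921 + 12700 × 0.431 = 3684 + 5474 = 9158
→ [6295, 11920, 11186, 9158]
— Period 2 —
Births: 11920 × 0.529 = 6306
15–29: 6295 × 0.946 = 5955
30–44: 11920 × 0.94 = 11205
45+: 11186 × 0.921 + 9158 × 0.431 = 10302 + 3947 = 14249
→ [6306, 5955, 11205, 14249]
— Period 3 —
Births: 5955 × 0.529 = 3150
15–29: 6306 × 0.946 = 5965
30–44: 5955 × 0.94 = 5598
45+: 11205 × 0.921 + 14249 × 0.431 = 10320 + 6141 = 16461
→ [3150, 5965, 5598, 16461]
Total after period 3: 3150 + 5965 + 5598 + 16461 = 31174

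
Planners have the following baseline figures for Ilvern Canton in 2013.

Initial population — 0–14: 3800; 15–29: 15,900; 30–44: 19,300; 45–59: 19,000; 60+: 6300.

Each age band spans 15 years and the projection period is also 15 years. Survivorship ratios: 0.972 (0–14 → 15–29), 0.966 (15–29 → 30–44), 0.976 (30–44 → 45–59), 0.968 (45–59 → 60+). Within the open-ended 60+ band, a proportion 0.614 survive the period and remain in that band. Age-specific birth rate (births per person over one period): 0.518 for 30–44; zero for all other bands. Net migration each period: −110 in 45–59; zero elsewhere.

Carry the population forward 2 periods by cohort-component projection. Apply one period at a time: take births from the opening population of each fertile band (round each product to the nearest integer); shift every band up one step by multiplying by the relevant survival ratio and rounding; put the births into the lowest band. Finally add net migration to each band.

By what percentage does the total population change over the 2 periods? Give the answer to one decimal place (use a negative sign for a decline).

— Period 1 —
Births: 19300 × 0.518 = 9997
15–29: 3800 × 0.972 = 3694
30–44: 15900 × 0.966 = 15359
45–59: 19300 × 0.976 = 18837
60+: 19000 × 0.968 + 6300 × 0.614 = 18392 + 3868 = 22260
Net migration: 45–59 − 110 → 18727
→ [9997, 3694, 15359, 18727, 22260]
— Period 2 —
Births: 15359 × 0.518 = 7956
15–29: 9997 × 0.972 = 9717
30–44: 3694 × 0.966 = 3568
45–59: 15359 × 0.976 = 14990
60+: 18727 × 0.968 + 22260 × 0.614 = 18128 + 13668 = 31796
Net migration: 45–59 − 110 → 14880
→ [7956, 9717, 3568, 14880, 31796]
Total: 64300 → 67917; change = 3617; percentage change = 5.6%

5.6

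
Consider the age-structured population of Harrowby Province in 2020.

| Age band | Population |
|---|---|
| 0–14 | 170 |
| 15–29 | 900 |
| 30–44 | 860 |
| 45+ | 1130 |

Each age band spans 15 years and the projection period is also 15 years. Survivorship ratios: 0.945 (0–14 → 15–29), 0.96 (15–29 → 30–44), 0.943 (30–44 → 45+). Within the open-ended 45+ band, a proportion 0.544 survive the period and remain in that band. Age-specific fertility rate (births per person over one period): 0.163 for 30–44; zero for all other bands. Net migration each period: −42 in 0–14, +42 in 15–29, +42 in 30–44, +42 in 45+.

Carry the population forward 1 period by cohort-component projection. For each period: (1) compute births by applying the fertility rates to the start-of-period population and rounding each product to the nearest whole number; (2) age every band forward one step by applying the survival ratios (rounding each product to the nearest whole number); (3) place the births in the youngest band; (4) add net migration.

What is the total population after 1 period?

2675

— Period 1 —
Births: 860 * 0.163 = 140
15–29: 170 * 0.945 = 161
30–44: 900 * 0.96 = 864
45+: 860 * 0.943 + 1130 * 0.544 = 811 + 615 = 1426
Net migration: 0–14 − 42 → 98; 15–29 + 42 → 203; 30–44 + 42 → 906; 45+ + 42 → 1468
Giving 98 / 203 / 906 / 1468.
Total after period 1: 98 + 203 + 906 + 1468 = 2675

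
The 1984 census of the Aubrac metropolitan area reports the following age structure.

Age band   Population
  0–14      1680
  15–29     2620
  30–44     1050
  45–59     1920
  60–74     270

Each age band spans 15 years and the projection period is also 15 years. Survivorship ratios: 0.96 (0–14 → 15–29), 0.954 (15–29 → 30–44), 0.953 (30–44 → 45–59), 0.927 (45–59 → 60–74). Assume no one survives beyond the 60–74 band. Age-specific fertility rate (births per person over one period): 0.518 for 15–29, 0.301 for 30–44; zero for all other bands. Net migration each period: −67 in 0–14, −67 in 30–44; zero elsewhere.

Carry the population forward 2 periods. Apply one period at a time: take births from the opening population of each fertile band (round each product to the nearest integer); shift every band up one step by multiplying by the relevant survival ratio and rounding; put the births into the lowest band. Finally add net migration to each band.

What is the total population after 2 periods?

After projecting period 1:
Births: 2620 × 0.518 = 1357, 1050 × 0.301 = 316 — total 1673
15–29: 1680 × 0.96 = 1613
30–44: 2620 × 0.954 = 2499
45–59: 1050 × 0.953 = 1001
60–74: 1920 × 0.927 = 1780
Net migration: 0–14 − 67 → 1606; 30–44 − 67 → 2432
→ [1606, 1613, 2432, 1001, 1780]
After projecting period 2:
Births: 1613 × 0.518 = 836, 2432 × 0.301 = 732 — total 1568
15–29: 1606 × 0.96 = 1542
30–44: 1613 × 0.954 = 1539
45–59: 2432 × 0.953 = 2318
60–74: 1001 × 0.927 = 928
Net migration: 0–14 − 67 → 1501; 30–44 − 67 → 1472
→ [1501, 1542, 1472, 2318, 928]
Total after period 2: 1501 + 1542 + 1472 + 2318 + 928 = 7761

7761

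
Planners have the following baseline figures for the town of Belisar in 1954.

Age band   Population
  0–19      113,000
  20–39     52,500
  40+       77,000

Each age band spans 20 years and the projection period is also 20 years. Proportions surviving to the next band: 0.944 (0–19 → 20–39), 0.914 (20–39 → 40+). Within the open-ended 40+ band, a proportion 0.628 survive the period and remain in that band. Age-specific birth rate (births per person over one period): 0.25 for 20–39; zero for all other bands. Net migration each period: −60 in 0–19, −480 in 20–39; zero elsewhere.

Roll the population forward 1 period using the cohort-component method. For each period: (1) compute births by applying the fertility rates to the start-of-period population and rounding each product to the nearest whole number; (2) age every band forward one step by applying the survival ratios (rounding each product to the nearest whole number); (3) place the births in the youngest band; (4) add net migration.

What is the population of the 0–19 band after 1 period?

[period 1]
Births: 52500 * 0.25 = 13125
20–39: 113000 * 0.944 = 106672
40+: 52500 * 0.914 + 77000 * 0.628 = 47985 + 48356 = 96341
Net migration: 0–19 − 60 → 13065; 20–39 − 480 → 106192
→ [13065, 106192, 96341]

13065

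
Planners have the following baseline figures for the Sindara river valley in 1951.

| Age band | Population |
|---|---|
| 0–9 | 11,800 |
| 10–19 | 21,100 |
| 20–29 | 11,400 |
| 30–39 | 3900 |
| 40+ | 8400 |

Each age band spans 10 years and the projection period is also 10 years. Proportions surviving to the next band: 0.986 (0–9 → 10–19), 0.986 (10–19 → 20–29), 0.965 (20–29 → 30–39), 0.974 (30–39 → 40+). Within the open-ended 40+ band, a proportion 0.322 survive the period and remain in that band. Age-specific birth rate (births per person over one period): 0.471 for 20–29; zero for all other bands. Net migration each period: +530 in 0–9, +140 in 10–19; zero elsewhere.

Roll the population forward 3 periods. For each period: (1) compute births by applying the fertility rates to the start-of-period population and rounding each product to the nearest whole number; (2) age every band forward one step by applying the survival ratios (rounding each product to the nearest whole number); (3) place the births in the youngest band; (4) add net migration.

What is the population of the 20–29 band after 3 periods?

5873

Period 1:
Births: 11400 × 0.471 = 5369
10–19: 11800 × 0.986 = 11635
20–29: 21100 × 0.986 = 20805
30–39: 11400 × 0.965 = 11001
40+: 3900 × 0.974 + 8400 × 0.322 = 3799 + 2705 = 6504
Net migration: 0–9 + 530 → 5899; 10–19 + 140 → 11775
→ [5899, 11775, 20805, 11001, 6504]
Period 2:
Births: 20805 × 0.471 = 9799
10–19: 5899 × 0.986 = 5816
20–29: 11775 × 0.986 = 11610
30–39: 20805 × 0.965 = 20077
40+: 11001 × 0.974 + 6504 × 0.322 = 10715 + 2094 = 12809
Net migration: 0–9 + 530 → 10329; 10–19 + 140 → 5956
→ [10329, 5956, 11610, 20077, 12809]
Period 3:
Births: 11610 × 0.471 = 5468
10–19: 10329 × 0.986 = 10184
20–29: 5956 × 0.986 = 5873
30–39: 11610 × 0.965 = 11204
40+: 20077 × 0.974 + 12809 × 0.322 = 19555 + 4124 = 23679
Net migration: 0–9 + 530 → 5998; 10–19 + 140 → 10324
→ [5998, 10324, 5873, 11204, 23679]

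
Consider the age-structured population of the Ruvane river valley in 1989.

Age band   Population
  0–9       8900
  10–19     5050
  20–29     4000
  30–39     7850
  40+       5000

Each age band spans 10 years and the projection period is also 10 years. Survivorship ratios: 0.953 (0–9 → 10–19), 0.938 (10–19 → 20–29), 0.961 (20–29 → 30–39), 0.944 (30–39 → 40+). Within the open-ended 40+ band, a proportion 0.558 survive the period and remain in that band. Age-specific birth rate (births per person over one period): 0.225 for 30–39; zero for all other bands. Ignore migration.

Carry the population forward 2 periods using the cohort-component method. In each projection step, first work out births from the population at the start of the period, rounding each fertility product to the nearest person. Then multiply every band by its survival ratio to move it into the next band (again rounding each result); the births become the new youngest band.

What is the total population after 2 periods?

24377

Call the groups 1 to 5, youngest first.
After projecting period 1:
Births: 7850 × 0.225 = 1766
Group 2: 8900 × 0.953 = 8482
Group 3: 5050 × 0.938 = 4737
Group 4: 4000 × 0.961 = 3844
Group 5: 7850 × 0.944 + 5000 × 0.558 = 7410 + 2790 = 10200
Giving 1766 / 8482 / 4737 / 3844 / 10200.
After projecting period 2:
Births: 3844 × 0.225 = 865
Group 2: 1766 × 0.953 = 1683
Group 3: 8482 × 0.938 = 7956
Group 4: 4737 × 0.961 = 4552
Group 5: 3844 × 0.944 + 10200 × 0.558 = 3629 + 5692 = 9321
Giving 865 / 1683 / 7956 / 4552 / 9321.
Total after period 2: 865 + 1683 + 7956 + 4552 + 9321 = 24377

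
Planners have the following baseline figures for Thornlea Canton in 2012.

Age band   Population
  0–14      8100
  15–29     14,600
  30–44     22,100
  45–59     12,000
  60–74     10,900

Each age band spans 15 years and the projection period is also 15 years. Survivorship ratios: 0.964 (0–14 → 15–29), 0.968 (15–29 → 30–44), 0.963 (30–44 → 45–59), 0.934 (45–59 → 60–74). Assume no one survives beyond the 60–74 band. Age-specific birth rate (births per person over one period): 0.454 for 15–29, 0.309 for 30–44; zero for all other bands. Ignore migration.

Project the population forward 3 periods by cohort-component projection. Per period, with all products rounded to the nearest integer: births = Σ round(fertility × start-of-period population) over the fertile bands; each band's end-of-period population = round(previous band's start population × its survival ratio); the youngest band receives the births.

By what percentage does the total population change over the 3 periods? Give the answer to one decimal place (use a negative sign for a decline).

-28.5

Numbering the groups 1..5 from youngest to oldest:
— Period 1 —
Births: 14600 × 0.454 = 6628, 22100 × 0.309 = 6829 → 13457
Group 2: 8100 × 0.964 = 7808
Group 3: 14600 × 0.968 = 14133
Group 4: 22100 × 0.963 = 21282
Group 5: 12000 × 0.934 = 11208
End of period: [13457, 7808, 14133, 21282, 11208]
— Period 2 —
Births: 7808 × 0.454 = 3545, 14133 × 0.309 = 4367 → 7912
Group 2: 13457 × 0.964 = 12973
Group 3: 7808 × 0.968 = 7558
Group 4: 14133 × 0.963 = 13610
Group 5: 21282 × 0.934 = 19877
End of period: [7912, 12973, 7558, 13610, 19877]
— Period 3 —
Births: 12973 × 0.454 = 5890, 7558 × 0.309 = 2335 → 8225
Group 2: 7912 × 0.964 = 7627
Group 3: 12973 × 0.968 = 12558
Group 4: 7558 × 0.963 = 7278
Group 5: 13610 × 0.934 = 12712
End of period: [8225, 7627, 12558, 7278, 12712]
Total: 67700 → 48400; change = -19300; percentage change = -28.5%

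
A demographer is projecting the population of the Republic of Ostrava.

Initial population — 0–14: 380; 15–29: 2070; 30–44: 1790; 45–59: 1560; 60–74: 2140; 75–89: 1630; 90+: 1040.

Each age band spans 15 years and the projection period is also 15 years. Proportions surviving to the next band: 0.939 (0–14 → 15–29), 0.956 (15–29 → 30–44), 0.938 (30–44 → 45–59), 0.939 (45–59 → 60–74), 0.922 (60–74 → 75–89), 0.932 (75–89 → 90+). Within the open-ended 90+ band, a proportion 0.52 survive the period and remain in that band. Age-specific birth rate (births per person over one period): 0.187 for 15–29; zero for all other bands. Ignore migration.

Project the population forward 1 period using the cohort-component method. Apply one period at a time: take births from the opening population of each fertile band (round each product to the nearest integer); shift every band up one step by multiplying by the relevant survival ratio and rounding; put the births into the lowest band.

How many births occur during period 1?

Numbering the bands 1..7 from youngest to oldest:
Period 1:
Births: 2070 × 0.187 = 387
Band 2: 380 × 0.939 = 357
Band 3: 2070 × 0.956 = 1979
Band 4: 1790 × 0.938 = 1679
Band 5: 1560 × 0.939 = 1465
Band 6: 2140 × 0.922 = 1973
Band 7: 1630 × 0.932 + 1040 × 0.52 = 1519 + 541 = 2060
Giving 387 / 357 / 1979 / 1679 / 1465 / 1973 / 2060.

387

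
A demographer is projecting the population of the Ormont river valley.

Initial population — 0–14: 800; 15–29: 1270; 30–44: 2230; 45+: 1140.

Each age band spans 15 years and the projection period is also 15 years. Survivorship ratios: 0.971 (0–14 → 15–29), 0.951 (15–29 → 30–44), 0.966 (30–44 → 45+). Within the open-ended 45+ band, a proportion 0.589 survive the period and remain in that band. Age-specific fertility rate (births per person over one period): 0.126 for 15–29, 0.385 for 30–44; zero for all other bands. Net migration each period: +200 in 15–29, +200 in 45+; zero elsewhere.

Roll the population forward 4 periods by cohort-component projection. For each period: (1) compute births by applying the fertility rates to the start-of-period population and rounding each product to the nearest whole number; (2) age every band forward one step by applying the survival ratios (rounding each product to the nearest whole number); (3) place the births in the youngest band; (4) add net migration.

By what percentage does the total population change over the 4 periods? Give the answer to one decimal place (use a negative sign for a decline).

Numbering the groups 1..4 from youngest to oldest:
After projecting period 1:
Births: 1270 × 0.126 = 160  |  2230 × 0.385 = 859 ⇒ total 1019
Group 2: 800 × 0.971 = 777
Group 3: 1270 × 0.951 = 1208
Group 4: 2230 × 0.966 + 1140 × 0.589 = 2154 + 671 = 2825
Net migration: Group 2 + 200 → 977; Group 4 + 200 → 3025
Population now: 0–14=1019, 15–29=977, 30–44=1208, 45+=3025
After projecting period 2:
Births: 977 × 0.126 = 123  |  1208 × 0.385 = 465 ⇒ total 588
Group 2: 1019 × 0.971 = 989
Group 3: 977 × 0.951 = 929
Group 4: 1208 × 0.966 + 3025 × 0.589 = 1167 + 1782 = 2949
Net migration: Group 2 + 200 → 1189; Group 4 + 200 → 3149
Population now: 0–14=588, 15–29=1189, 30–44=929, 45+=3149
After projecting period 3:
Births: 1189 × 0.126 = 150  |  929 × 0.385 = 358 ⇒ total 508
Group 2: 588 × 0.971 = 571
Group 3: 1189 × 0.951 = 1131
Group 4: 929 × 0.966 + 3149 × 0.589 = 897 + 1855 = 2752
Net migration: Group 2 + 200 → 771; Group 4 + 200 → 2952
Population now: 0–14=508, 15–29=771, 30–44=1131, 45+=2952
After projecting period 4:
Births: 771 × 0.126 = 97  |  1131 × 0.385 = 435 ⇒ total 532
Group 2: 508 × 0.971 = 493
Group 3: 771 × 0.951 = 733
Group 4: 1131 × 0.966 + 2952 × 0.589 = 1093 + 1739 = 2832
Net migration: Group 2 + 200 → 693; Group 4 + 200 → 3032
Population now: 0–14=532, 15–29=693, 30–44=733, 45+=3032
Total: 5440 → 4990; change = -450; percentage change = -8.3%

-8.3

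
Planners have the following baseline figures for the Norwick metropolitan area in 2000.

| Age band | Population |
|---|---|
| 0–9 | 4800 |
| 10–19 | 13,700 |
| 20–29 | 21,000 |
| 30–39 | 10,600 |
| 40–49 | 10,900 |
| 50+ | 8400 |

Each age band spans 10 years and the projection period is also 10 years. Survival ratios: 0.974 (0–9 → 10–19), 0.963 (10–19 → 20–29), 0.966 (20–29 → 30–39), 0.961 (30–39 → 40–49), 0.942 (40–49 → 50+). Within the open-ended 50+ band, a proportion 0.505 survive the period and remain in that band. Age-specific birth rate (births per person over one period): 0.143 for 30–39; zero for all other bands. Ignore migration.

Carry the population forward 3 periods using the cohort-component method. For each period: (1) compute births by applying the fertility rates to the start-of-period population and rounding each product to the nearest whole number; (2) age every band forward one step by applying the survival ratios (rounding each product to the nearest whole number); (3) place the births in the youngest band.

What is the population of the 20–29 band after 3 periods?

1422

Call the bands 1 to 6, youngest first.
— Period 1 —
Births: 10600 × 0.143 = 1516
Band 2: 4800 × 0.974 = 4675
Band 3: 13700 × 0.963 = 13193
Band 4: 21000 × 0.966 = 20286
Band 5: 10600 × 0.961 = 10187
Band 6: 10900 × 0.942 + 8400 × 0.505 = 10268 + 4242 = 14510
Giving 1516 / 4675 / 13193 / 20286 / 10187 / 14510.
— Period 2 —
Births: 20286 × 0.143 = 2901
Band 2: 1516 × 0.974 = 1477
Band 3: 4675 × 0.963 = 4502
Band 4: 13193 × 0.966 = 12744
Band 5: 20286 × 0.961 = 19495
Band 6: 10187 × 0.942 + 14510 × 0.505 = 9596 + 7328 = 16924
Giving 2901 / 1477 / 4502 / 12744 / 19495 / 16924.
— Period 3 —
Births: 12744 × 0.143 = 1822
Band 2: 2901 × 0.974 = 2826
Band 3: 1477 × 0.963 = 1422
Band 4: 4502 × 0.966 = 4349
Band 5: 12744 × 0.961 = 12247
Band 6: 19495 × 0.942 + 16924 × 0.505 = 18364 + 8547 = 26911
Giving 1822 / 2826 / 1422 / 4349 / 12247 / 26911.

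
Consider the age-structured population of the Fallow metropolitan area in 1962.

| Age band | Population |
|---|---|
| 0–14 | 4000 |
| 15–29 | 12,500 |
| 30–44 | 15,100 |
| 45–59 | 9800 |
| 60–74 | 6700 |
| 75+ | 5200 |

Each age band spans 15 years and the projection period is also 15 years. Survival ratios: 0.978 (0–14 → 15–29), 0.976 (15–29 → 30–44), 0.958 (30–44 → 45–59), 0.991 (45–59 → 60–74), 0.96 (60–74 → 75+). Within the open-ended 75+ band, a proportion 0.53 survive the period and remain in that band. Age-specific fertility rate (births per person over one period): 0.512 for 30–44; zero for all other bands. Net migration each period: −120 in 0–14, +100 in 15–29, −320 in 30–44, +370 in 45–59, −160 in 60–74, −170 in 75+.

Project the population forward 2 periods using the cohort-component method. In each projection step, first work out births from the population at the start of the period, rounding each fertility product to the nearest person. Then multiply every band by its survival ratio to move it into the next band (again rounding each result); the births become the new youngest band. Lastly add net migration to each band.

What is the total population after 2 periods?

Period 1:
Births: 15100 * 0.512 = 7731
15–29: 4000 * 0.978 = 3912
30–44: 12500 * 0.976 = 12200
45–59: 15100 * 0.958 = 14466
60–74: 9800 * 0.991 = 9712
75+: 6700 * 0.96 + 5200 * 0.53 = 6432 + 2756 = 9188
Net migration: 0–14 − 120 → 7611; 15–29 + 100 → 4012; 30–44 − 320 → 11880; 45–59 + 370 → 14836; 60–74 − 160 → 9552; 75+ − 170 → 9018
→ [7611, 4012, 11880, 14836, 9552, 9018]
Period 2:
Births: 11880 * 0.512 = 6083
15–29: 7611 * 0.978 = 7444
30–44: 4012 * 0.976 = 3916
45–59: 11880 * 0.958 = 11381
60–74: 14836 * 0.991 = 14702
75+: 9552 * 0.96 + 9018 * 0.53 = 9170 + 4780 = 13950
Net migration: 0–14 − 120 → 5963; 15–29 + 100 → 7544; 30–44 − 320 → 3596; 45–59 + 370 → 11751; 60–74 − 160 → 14542; 75+ − 170 → 13780
→ [5963, 7544, 3596, 11751, 14542, 13780]
Total after period 2: 5963 + 7544 + 3596 + 11751 + 14542 + 13780 = 57176

57176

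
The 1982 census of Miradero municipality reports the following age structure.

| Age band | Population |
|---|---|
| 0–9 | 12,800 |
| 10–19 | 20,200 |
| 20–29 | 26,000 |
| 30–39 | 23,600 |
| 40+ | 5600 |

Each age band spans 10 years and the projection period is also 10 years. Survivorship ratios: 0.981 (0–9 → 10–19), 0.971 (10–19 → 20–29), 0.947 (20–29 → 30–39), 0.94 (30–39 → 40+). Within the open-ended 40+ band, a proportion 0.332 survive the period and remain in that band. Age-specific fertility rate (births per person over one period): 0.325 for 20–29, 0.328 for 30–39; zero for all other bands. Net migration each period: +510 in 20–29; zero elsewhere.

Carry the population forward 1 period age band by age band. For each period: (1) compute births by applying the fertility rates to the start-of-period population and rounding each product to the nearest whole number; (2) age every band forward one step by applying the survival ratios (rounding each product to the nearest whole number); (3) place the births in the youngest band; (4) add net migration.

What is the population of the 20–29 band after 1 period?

20124

Let group 1 be 0–9 through group 5 = 40+.
After projecting period 1:
Births: 26000 * 0.325 = 8450  |  23600 * 0.328 = 7741 ⇒ total 16191
Group 2: 12800 * 0.981 = 12557
Group 3: 20200 * 0.971 = 19614
Group 4: 26000 * 0.947 = 24622
Group 5: 23600 * 0.94 + 5600 * 0.332 = 22184 + 1859 = 24043
Net migration: Group 3 + 510 → 20124
Population now: 0–9=16191, 10–19=12557, 20–29=20124, 30–39=24622, 40+=24043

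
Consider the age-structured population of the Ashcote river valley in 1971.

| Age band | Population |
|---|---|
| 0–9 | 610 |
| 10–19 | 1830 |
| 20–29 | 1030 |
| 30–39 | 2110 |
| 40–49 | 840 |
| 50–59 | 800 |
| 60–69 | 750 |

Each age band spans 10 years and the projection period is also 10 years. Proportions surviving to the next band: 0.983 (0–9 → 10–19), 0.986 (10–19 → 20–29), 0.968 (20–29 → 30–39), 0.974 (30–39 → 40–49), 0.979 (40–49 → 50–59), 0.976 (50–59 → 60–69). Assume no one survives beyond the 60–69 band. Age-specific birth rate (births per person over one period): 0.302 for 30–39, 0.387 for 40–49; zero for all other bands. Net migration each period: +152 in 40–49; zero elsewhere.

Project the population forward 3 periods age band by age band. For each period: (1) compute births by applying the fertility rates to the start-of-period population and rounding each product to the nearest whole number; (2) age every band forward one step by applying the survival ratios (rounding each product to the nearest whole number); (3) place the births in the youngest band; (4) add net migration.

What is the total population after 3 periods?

(Bands numbered youngest = 1 to oldest = 7.)
Period 1.
Births: 2110 × 0.302 = 637 ; 840 × 0.387 = 325 → 962
Band 2: 610 × 0.983 = 600
Band 3: 1830 × 0.986 = 1804
Band 4: 1030 × 0.968 = 997
Band 5: 2110 × 0.974 = 2055
Band 6: 840 × 0.979 = 822
Band 7: 800 × 0.976 = 781
Net migration: Band 5 + 152 → 2207
Population now: 0–9=962, 10–19=600, 20–29=1804, 30–39=997, 40–49=2207, 50–59=822, 60–69=781
Period 2.
Births: 997 × 0.302 = 301 ; 2207 × 0.387 = 854 → 1155
Band 2: 962 × 0.983 = 946
Band 3: 600 × 0.986 = 592
Band 4: 1804 × 0.968 = 1746
Band 5: 997 × 0.974 = 971
Band 6: 2207 × 0.979 = 2161
Band 7: 822 × 0.976 = 802
Net migration: Band 5 + 152 → 1123
Population now: 0–9=1155, 10–19=946, 20–29=592, 30–39=1746, 40–49=1123, 50–59=2161, 60–69=802
Period 3.
Births: 1746 × 0.302 = 527 ; 1123 × 0.387 = 435 → 962
Band 2: 1155 × 0.983 = 1135
Band 3: 946 × 0.986 = 933
Band 4: 592 × 0.968 = 573
Band 5: 1746 × 0.974 = 1701
Band 6: 1123 × 0.979 = 1099
Band 7: 2161 × 0.976 = 2109
Net migration: Band 5 + 152 → 1853
Population now: 0–9=962, 10–19=1135, 20–29=933, 30–39=573, 40–49=1853, 50–59=1099, 60–69=2109
Total after period 3: 962 + 1135 + 933 + 573 + 1853 + 1099 + 2109 = 8664

8664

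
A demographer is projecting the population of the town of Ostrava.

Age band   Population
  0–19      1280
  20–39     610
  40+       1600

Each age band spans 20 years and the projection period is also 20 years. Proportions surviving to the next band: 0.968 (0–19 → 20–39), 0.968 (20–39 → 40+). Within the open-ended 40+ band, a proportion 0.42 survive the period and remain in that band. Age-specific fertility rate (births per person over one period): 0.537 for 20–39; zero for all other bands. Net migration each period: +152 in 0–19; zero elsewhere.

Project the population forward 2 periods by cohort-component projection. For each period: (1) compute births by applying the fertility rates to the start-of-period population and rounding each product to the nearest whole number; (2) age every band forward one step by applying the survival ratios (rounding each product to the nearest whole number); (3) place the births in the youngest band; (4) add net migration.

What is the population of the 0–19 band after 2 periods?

817

(Bands numbered youngest = 1 to oldest = 3.)
After projecting period 1:
Births: 610 × 0.537 = 328
Band 2: 1280 × 0.968 = 1239
Band 3: 610 × 0.968 + 1600 × 0.42 = 590 + 672 = 1262
Net migration: Band 1 + 152 → 480
Population now: 0–19=480, 20–39=1239, 40+=1262
After projecting period 2:
Births: 1239 × 0.537 = 665
Band 2: 480 × 0.968 = 465
Band 3: 1239 × 0.968 + 1262 × 0.42 = 1199 + 530 = 1729
Net migration: Band 1 + 152 → 817
Population now: 0–19=817, 20–39=465, 40+=1729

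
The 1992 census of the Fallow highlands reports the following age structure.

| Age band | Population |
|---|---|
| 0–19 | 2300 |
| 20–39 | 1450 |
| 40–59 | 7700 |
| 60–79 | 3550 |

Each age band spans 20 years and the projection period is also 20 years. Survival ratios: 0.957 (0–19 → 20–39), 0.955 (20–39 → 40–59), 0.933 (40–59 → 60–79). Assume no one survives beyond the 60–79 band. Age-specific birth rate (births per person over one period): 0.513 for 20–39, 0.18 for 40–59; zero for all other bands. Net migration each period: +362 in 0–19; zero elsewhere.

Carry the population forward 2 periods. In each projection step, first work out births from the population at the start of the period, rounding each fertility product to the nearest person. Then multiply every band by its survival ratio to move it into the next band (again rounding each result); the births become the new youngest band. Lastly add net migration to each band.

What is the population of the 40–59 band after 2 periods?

2102

Period 1.
Births: 1450 * 0.513 = 744 ; 7700 * 0.18 = 1386 → total 2130
20–39: 2300 * 0.957 = 2201
40–59: 1450 * 0.955 = 1385
60–79: 7700 * 0.933 = 7184
Net migration: 0–19 + 362 → 2492
End of period: [2492, 2201, 1385, 7184]
Period 2.
Births: 2201 * 0.513 = 1129 ; 1385 * 0.18 = 249 → total 1378
20–39: 2492 * 0.957 = 2385
40–59: 2201 * 0.955 = 2102
60–79: 1385 * 0.933 = 1292
Net migration: 0–19 + 362 → 1740
End of period: [1740, 2385, 2102, 1292]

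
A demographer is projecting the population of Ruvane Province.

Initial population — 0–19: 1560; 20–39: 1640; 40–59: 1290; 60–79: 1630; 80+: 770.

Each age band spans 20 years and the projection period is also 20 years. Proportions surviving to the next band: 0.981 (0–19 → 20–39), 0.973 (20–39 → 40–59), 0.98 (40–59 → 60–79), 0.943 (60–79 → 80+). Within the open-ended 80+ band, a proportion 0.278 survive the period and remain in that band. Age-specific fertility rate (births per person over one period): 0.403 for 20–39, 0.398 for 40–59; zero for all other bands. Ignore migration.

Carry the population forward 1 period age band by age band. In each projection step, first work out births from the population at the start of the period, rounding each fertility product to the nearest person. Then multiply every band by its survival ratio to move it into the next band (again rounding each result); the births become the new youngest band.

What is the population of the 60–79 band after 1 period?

Numbering the groups 1..5 from youngest to oldest:
After projecting period 1:
Births: 1640 × 0.403 = 661, 1290 × 0.398 = 513 → total 1174
Group 2: 1560 × 0.981 = 1530
Group 3: 1640 × 0.973 = 1596
Group 4: 1290 × 0.98 = 1264
Group 5: 1630 × 0.943 + 770 × 0.278 = 1537 + 214 = 1751
Giving 1174 / 1530 / 1596 / 1264 / 1751.

1264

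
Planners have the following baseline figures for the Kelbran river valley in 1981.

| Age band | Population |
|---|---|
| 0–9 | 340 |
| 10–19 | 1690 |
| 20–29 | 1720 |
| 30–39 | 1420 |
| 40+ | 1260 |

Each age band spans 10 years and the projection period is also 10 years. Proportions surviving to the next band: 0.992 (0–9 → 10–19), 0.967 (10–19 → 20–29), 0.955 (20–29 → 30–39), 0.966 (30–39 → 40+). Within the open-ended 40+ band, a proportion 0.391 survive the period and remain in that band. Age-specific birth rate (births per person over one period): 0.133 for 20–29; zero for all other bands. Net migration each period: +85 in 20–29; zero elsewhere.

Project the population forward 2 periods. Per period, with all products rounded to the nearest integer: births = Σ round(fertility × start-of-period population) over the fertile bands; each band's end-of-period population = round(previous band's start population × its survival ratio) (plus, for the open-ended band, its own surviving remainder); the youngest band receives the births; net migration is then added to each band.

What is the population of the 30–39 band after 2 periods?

Numbering the groups 1..5 from youngest to oldest:
— Period 1 —
Births: 1720 × 0.133 = 229
Group 2: 340 × 0.992 = 337
Group 3: 1690 × 0.967 = 1634
Group 4: 1720 × 0.955 = 1643
Group 5: 1420 × 0.966 + 1260 × 0.391 = 1372 + 493 = 1865
Net migration: Group 3 + 85 → 1719
Giving 229 / 337 / 1719 / 1643 / 1865.
— Period 2 —
Births: 1719 × 0.133 = 229
Group 2: 229 × 0.992 = 227
Group 3: 337 × 0.967 = 326
Group 4: 1719 × 0.955 = 1642
Group 5: 1643 × 0.966 + 1865 × 0.391 = 1587 + 729 = 2316
Net migration: Group 3 + 85 → 411
Giving 229 / 227 / 411 / 1642 / 2316.

1642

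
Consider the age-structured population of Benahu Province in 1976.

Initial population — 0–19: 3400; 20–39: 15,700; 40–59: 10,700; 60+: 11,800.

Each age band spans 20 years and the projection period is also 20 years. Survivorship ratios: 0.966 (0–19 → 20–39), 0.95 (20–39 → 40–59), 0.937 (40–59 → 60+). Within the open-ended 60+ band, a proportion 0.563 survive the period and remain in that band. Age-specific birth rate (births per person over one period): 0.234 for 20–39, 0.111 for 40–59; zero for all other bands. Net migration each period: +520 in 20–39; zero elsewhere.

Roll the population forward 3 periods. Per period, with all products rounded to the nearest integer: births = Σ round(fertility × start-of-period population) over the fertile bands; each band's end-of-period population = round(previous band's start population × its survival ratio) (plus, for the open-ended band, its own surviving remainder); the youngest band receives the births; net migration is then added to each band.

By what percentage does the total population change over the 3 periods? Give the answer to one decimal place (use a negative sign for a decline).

Numbering the groups 1..4 from youngest to oldest:
— Period 1 —
Births: 15700 * 0.234 = 3674, 10700 * 0.111 = 1188 — total 4862
Group 2: 3400 * 0.966 = 3284
Group 3: 15700 * 0.95 = 14915
Group 4: 10700 * 0.937 + 11800 * 0.563 = 10026 + 6643 = 16669
Net migration: Group 2 + 520 → 3804
→ [4862, 3804, 14915, 16669]
— Period 2 —
Births: 3804 * 0.234 = 890, 14915 * 0.111 = 1656 — total 2546
Group 2: 4862 * 0.966 = 4697
Group 3: 3804 * 0.95 = 3614
Group 4: 14915 * 0.937 + 16669 * 0.563 = 13975 + 9385 = 23360
Net migration: Group 2 + 520 → 5217
→ [2546, 5217, 3614, 23360]
— Period 3 —
Births: 5217 * 0.234 = 1221, 3614 * 0.111 = 401 — total 1622
Group 2: 2546 * 0.966 = 2459
Group 3: 5217 * 0.95 = 4956
Group 4: 3614 * 0.937 + 23360 * 0.563 = 3386 + 13152 = 16538
Net migration: Group 2 + 520 → 2979
→ [1622, 2979, 4956, 16538]
Total: 41600 → 26095; change = -15505; percentage change = -37.3%

-37.3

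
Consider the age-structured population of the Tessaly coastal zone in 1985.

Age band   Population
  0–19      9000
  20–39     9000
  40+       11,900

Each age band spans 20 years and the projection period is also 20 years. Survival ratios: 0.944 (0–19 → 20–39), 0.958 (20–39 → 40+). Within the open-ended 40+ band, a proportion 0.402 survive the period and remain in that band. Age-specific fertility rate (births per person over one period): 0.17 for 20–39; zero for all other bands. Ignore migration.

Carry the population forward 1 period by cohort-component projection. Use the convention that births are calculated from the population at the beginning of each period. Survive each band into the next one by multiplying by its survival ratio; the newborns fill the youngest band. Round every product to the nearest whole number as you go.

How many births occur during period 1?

1530

Call the bands 1 to 3, youngest first.
Period 1:
Births: 9000 * 0.17 = 1530
Band 2: 9000 * 0.944 = 8496
Band 3: 9000 * 0.958 + 11900 * 0.402 = 8622 + 4784 = 13406
→ [1530, 8496, 13406]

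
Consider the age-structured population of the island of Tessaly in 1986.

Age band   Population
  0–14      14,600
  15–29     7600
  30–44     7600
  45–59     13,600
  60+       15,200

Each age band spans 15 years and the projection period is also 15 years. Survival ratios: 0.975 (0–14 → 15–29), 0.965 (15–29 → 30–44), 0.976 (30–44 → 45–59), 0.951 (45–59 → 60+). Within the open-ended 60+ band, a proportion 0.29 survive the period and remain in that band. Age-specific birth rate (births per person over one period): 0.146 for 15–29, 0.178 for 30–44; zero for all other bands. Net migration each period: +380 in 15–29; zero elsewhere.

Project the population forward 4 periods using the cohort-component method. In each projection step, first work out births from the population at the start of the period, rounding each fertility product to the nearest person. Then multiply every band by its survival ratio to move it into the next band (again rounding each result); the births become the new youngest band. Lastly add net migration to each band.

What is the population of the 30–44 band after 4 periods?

3602

Let group 1 be 0–14 through group 5 = 60+.
Period 1.
Births: 7600 × 0.146 = 1110, 7600 × 0.178 = 1353 ⇒ total 2463
Group 2: 14600 × 0.975 = 14235
Group 3: 7600 × 0.965 = 7334
Group 4: 7600 × 0.976 = 7418
Group 5: 13600 × 0.951 + 15200 × 0.29 = 12934 + 4408 = 17342
Net migration: Group 2 + 380 → 14615
End of period: [2463, 14615, 7334, 7418, 17342]
Period 2.
Births: 14615 × 0.146 = 2134, 7334 × 0.178 = 1305 ⇒ total 3439
Group 2: 2463 × 0.975 = 2401
Group 3: 14615 × 0.965 = 14103
Group 4: 7334 × 0.976 = 7158
Group 5: 7418 × 0.951 + 17342 × 0.29 = 7055 + 5029 = 12084
Net migration: Group 2 + 380 → 2781
End of period: [3439, 2781, 14103, 7158, 12084]
Period 3.
Births: 2781 × 0.146 = 406, 14103 × 0.178 = 2510 ⇒ total 2916
Group 2: 3439 × 0.975 = 3353
Group 3: 2781 × 0.965 = 2684
Group 4: 14103 × 0.976 = 13765
Group 5: 7158 × 0.951 + 12084 × 0.29 = 6807 + 3504 = 10311
Net migration: Group 2 + 380 → 3733
End of period: [2916, 3733, 2684, 13765, 10311]
Period 4.
Births: 3733 × 0.146 = 545, 2684 × 0.178 = 478 ⇒ total 1023
Group 2: 2916 × 0.975 = 2843
Group 3: 3733 × 0.965 = 3602
Group 4: 2684 × 0.976 = 2620
Group 5: 13765 × 0.951 + 10311 × 0.29 = 13091 + 2990 = 16081
Net migration: Group 2 + 380 → 3223
End of period: [1023, 3223, 3602, 2620, 16081]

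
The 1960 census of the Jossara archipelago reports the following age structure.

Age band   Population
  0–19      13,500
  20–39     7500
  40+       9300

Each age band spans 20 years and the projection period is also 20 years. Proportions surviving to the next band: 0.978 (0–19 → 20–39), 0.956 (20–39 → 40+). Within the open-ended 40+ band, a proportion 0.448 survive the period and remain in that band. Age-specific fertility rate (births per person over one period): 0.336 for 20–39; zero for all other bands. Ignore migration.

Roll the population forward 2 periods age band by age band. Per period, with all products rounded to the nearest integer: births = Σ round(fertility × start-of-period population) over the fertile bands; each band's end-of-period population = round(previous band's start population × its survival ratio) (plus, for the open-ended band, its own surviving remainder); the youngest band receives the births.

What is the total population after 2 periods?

Call the bands 1 to 3, youngest first.
After projecting period 1:
Births: 7500 × 0.336 = 2520
Band 2: 13500 × 0.978 = 13203
Band 3: 7500 × 0.956 + 9300 × 0.448 = 7170 + 4166 = 11336
Population now: 0–19=2520, 20–39=13203, 40+=11336
After projecting period 2:
Births: 13203 × 0.336 = 4436
Band 2: 2520 × 0.978 = 2465
Band 3: 13203 × 0.956 + 11336 × 0.448 = 12622 + 5079 = 17701
Population now: 0–19=4436, 20–39=2465, 40+=17701
Total after period 2: 4436 + 2465 + 17701 = 24602

24602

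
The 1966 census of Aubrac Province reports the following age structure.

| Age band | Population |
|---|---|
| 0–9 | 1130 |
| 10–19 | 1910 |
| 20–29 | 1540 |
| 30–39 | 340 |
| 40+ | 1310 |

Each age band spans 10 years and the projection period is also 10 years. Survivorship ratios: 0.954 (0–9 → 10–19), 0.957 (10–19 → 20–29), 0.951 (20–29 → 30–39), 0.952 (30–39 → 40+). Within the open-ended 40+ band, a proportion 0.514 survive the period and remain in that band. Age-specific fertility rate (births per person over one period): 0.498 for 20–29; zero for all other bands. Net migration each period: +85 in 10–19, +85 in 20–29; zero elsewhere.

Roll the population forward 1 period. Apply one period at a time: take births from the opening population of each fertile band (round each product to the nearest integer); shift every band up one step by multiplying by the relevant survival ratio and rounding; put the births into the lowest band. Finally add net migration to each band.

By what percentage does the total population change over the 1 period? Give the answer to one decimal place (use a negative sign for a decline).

1.2

[period 1]
Births: 1540 * 0.498 = 767
10–19: 1130 * 0.954 = 1078
20–29: 1910 * 0.957 = 1828
30–39: 1540 * 0.951 = 1465
40+: 340 * 0.952 + 1310 * 0.514 = 324 + 673 = 997
Net migration: 10–19 + 85 → 1163; 20–29 + 85 → 1913
Population now: 0–9=767, 10–19=1163, 20–29=1913, 30–39=1465, 40+=997
Total: 6230 → 6305; change = 75; percentage change = 1.2%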